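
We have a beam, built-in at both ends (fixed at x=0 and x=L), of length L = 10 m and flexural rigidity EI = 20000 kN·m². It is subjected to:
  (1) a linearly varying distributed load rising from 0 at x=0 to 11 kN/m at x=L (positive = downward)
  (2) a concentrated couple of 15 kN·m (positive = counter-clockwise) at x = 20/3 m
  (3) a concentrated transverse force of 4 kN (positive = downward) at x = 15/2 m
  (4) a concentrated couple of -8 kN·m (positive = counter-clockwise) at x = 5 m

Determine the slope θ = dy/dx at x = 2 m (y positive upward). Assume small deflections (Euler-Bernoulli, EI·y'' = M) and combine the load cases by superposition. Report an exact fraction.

Load 1 — triangular load w₀=11 kN/m (0→w₀ over full span):
  θ_1 = -w₀(2x(L-x)(L-2x)(x+2L)+x²(L-x)²)/(120LEI) = -11·(2·2·(10-2)·(10-2·2)·(2+2·10)+2²·(10-2)²)/(120·10·20000) = -77/37500 rad
Load 2 — applied couple M₀=15 kN·m at a=20/3 m (b=L-a=10/3):
  θ_2 = (R_Ax²/2 - M_Ax)/EI  [x≤a] with R_A=2, M_A=5 = (2·2²/2 - 5·2)/20000 = -3/10000 rad
Load 3 — point force P=4 kN at a=15/2 m (b=L-a=5/2):
  θ_3 = -Pb²x(2aL-(3a+b)x)/(2L³EI)  [x≤a] = -4·(5/2)²·2·(2·(15/2)·10-(3·(15/2)+(5/2))·2)/(2·10³·20000) = -1/8000 rad
Load 4 — applied couple M₀=-8 kN·m at a=5 m (b=L-a=5):
  θ_4 = (R_Ax²/2 - M_Ax)/EI  [x≤a] with R_A=-6/5, M_A=-2 = ((-6/5)·2²/2 - (-2)·2)/20000 = 1/12500 rad
Superposition: θ = Σ θ_i = -1439/600000 rad ≈ -0.002398 rad

θ(2) = -1439/600000 rad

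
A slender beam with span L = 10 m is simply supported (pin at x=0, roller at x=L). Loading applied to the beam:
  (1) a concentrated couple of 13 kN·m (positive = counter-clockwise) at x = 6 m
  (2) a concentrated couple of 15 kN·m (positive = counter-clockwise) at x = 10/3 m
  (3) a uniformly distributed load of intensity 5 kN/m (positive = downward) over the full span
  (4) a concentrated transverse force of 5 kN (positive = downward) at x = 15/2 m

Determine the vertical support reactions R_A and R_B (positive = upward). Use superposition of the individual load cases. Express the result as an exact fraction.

Load 1 — applied couple M₀=13 kN·m at a=6 m (b=L-a=4):
  R_A = M₀/L = 13/10 kN
  R_B = -M₀/L = -13/10 kN
Load 2 — applied couple M₀=15 kN·m at a=10/3 m (b=L-a=20/3):
  R_A = M₀/L = 15/10 = 3/2 kN
  R_B = -M₀/L = -15/10 = -3/2 kN
Load 3 — uniform load w=5 kN/m over full span:
  R_A = wL/2 = 5·10/2 = 25 kN
  R_B = wL/2 = 5·10/2 = 25 kN
Load 4 — point force P=5 kN at a=15/2 m (b=L-a=5/2):
  R_A = Pb/L = 5·(5/2)/10 = 5/4 kN
  R_B = Pa/L = 5·(15/2)/10 = 15/4 kN
Superposition: R_A = 581/20 kN, R_B = 519/20 kN

R_A = 581/20 kN, R_B = 519/20 kN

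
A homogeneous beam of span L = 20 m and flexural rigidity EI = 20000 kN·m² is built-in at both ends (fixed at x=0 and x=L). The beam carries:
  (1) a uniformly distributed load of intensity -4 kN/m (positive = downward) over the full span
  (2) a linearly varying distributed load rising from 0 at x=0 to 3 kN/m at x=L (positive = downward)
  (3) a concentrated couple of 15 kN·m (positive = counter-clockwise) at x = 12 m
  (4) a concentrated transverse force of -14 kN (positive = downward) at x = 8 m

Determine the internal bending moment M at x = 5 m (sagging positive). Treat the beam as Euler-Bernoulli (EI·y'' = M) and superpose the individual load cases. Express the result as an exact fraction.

M(5) = -11539/600 kN·m

Load 1 — uniform load w=-4 kN/m over full span:
  M_1 = wLx/2 - wL²/12 - wx²/2 = (-4)·20·5/2 - (-4)·20²/12 - (-4)·5²/2 = -50/3 kN·m
Load 2 — triangular load w₀=3 kN/m (0→w₀ over full span):
  M_2 = 3w₀Lx/20 - w₀L²/30 - w₀x³/(6L) = 3·3·20·5/20 - 3·20²/30 - 3·5³/(6·20) = 15/8 kN·m
Load 3 — applied couple M₀=15 kN·m at a=12 m (b=L-a=8):
  M_3 = R_Ax - M_A  [x≤a] with R_A=27/25, M_A=24/5 = (27/25)·5 - (24/5) = 3/5 kN·m
Load 4 — point force P=-14 kN at a=8 m (b=L-a=12):
  M_4 = Pb²(3a+b)x/L³ - Pab²/L²  [x≤a] = (-14)·12²·(3·8+12)·5/20³ - (-14)·8·12²/20² = -126/25 kN·m
Superposition: M = Σ M_i = -11539/600 kN·m ≈ -19.231667 kN·m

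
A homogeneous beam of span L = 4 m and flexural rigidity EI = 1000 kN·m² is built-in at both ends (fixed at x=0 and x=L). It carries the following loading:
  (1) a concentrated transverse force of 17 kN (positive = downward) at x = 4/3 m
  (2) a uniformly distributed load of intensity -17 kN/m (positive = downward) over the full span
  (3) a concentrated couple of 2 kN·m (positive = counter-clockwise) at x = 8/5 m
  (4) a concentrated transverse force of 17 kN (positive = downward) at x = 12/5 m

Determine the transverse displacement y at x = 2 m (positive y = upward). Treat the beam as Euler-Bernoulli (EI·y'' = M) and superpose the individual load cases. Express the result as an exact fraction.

y(2) = 12041/5062500 m

Load 1 — point force P=17 kN at a=4/3 m (b=L-a=8/3):
  y_1 = -Pa²(L-x)²(3bL-(3b+a)(L-x))/(6L³EI)  [x>a] = -17·(4/3)²·(4-2)²·(3·(8/3)·4-(3·(8/3)+(4/3))·(4-2))/(6·4³·1000) = -17/4050 m
Load 2 — uniform load w=-17 kN/m over full span:
  y_2 = -wx²(L-x)²/(24EI) = -(-17)·2²·(4-2)²/(24·1000) = 17/1500 m
Load 3 — applied couple M₀=2 kN·m at a=8/5 m (b=L-a=12/5):
  y_3 = (R_Ax³/6 - M_Ax²/2 - M₀(x-a)²/2)/EI  [x>a] with R_A=18/25, M_A=6/25 = ((18/25)·2³/6 - (6/25)·2²/2 - 2·(2-(8/5))²/2)/1000 = 1/3125 m
Load 4 — point force P=17 kN at a=12/5 m (b=L-a=8/5):
  y_4 = -Pb²x²(3aL-(3a+b)x)/(6L³EI)  [x≤a] = -17·(8/5)²·2²·(3·(12/5)·4-(3·(12/5)+(8/5))·2)/(6·4³·1000) = -238/46875 m
Superposition: y = Σ y_i = 12041/5062500 m ≈ 0.002378 m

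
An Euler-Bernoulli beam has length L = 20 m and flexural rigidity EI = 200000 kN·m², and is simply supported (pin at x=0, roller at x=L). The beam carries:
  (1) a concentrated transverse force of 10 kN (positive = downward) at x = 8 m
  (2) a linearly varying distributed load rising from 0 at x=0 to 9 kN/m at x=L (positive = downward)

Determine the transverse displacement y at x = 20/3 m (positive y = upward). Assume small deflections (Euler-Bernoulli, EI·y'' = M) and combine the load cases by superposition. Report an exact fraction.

Load 1 — point force P=10 kN at a=8 m (b=L-a=12):
  y_1 = -Pbx(L²-b²-x²)/(6LEI)  [x≤a] = -10·12·(20/3)·(20²-12²-(20/3)²)/(6·20·200000) = -119/16875 m
Load 2 — triangular load w₀=9 kN/m (0→w₀ over full span):
  y_2 = -w₀x(7L⁴-10L²x²+3x⁴)/(360LEI) = -9·(20/3)·(7·20⁴-10·20²·(20/3)²+3·(20/3)⁴)/(360·20·200000) = -16/405 m
Superposition: y = Σ y_i = -2357/50625 m ≈ -0.046558 m

y(20/3) = -2357/50625 m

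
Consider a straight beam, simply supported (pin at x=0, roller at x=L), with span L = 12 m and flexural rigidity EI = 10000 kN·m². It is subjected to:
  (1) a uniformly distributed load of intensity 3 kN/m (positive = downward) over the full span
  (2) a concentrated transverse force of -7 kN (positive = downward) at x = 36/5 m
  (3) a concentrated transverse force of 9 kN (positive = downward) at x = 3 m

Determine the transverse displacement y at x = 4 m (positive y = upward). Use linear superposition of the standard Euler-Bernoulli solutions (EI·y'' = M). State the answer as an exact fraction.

y(4) = -270403/3750000 m

Load 1 — uniform load w=3 kN/m over full span:
  y_1 = -wx(L³-2Lx²+x³)/(24EI) = -3·4·(12³-2·12·4²+4³)/(24·10000) = -44/625 m
Load 2 — point force P=-7 kN at a=36/5 m (b=L-a=24/5):
  y_2 = -Pbx(L²-b²-x²)/(6LEI)  [x≤a] = -(-7)·(24/5)·4·(12²-(24/5)²-4²)/(6·12·10000) = 4592/234375 m
Load 3 — point force P=9 kN at a=3 m (b=L-a=9):
  y_3 = -Pa(L-x)(2Lx-a²-x²)/(6LEI)  [x>a] = -9·3·(12-4)·(2·12·4-3²-4²)/(6·12·10000) = -213/10000 m
Superposition: y = Σ y_i = -270403/3750000 m ≈ -0.072107 m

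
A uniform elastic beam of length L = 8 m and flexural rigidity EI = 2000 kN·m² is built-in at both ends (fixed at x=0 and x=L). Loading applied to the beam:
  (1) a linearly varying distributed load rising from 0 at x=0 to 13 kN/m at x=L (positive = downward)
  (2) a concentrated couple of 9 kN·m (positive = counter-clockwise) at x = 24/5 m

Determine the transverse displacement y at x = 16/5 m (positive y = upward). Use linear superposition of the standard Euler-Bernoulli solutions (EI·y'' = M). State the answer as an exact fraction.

Load 1 — triangular load w₀=13 kN/m (0→w₀ over full span):
  y_1 = -w₀x²(L-x)²(x+2L)/(120LEI) = -13·(16/5)²·(8-(16/5))²·((16/5)+2·8)/(120·8·2000) = -59904/1953125 m
Load 2 — applied couple M₀=9 kN·m at a=24/5 m (b=L-a=16/5):
  y_2 = (R_Ax³/6 - M_Ax²/2)/EI  [x≤a] with R_A=81/50, M_A=72/25 = ((81/50)·(16/5)³/6 - (72/25)·(16/5)²/2)/2000 = -1152/390625 m
Superposition: y = Σ y_i = -65664/1953125 m ≈ -0.033620 m

y(16/5) = -65664/1953125 m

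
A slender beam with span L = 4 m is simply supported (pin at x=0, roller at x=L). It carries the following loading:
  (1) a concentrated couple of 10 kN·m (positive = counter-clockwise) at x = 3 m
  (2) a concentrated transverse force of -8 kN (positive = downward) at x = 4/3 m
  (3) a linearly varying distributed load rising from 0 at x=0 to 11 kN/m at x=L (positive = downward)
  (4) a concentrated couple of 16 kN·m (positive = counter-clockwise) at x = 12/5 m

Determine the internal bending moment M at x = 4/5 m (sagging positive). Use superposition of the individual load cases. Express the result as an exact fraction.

Load 1 — applied couple M₀=10 kN·m at a=3 m (b=L-a=1):
  M_1 = M₀x/L  [x≤a] = 10·(4/5)/4 = 2 kN·m
Load 2 — point force P=-8 kN at a=4/3 m (b=L-a=8/3):
  M_2 = Pbx/L  [x≤a] = (-8)·(8/3)·(4/5)/4 = -64/15 kN·m
Load 3 — triangular load w₀=11 kN/m (0→w₀ over full span):
  M_3 = w₀Lx/6 - w₀x³/(6L) = 11·4·(4/5)/6 - 11·(4/5)³/(6·4) = 704/125 kN·m
Load 4 — applied couple M₀=16 kN·m at a=12/5 m (b=L-a=8/5):
  M_4 = M₀x/L  [x≤a] = 16·(4/5)/4 = 16/5 kN·m
Superposition: M = Σ M_i = 2462/375 kN·m ≈ 6.565333 kN·m

M(4/5) = 2462/375 kN·m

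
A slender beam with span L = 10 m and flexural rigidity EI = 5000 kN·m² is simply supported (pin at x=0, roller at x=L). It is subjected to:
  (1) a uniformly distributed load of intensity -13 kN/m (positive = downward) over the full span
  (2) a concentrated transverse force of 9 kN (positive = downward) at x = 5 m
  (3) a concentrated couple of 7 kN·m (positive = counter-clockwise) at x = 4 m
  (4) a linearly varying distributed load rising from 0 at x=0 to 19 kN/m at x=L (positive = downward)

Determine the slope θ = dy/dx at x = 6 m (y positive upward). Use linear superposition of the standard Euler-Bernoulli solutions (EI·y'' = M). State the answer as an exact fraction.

θ(6) = -7667/900000 rad

Load 1 — uniform load w=-13 kN/m over full span:
  θ_1 = -w(L³-6Lx²+4x³)/(24EI) = -(-13)·(10³-6·10·6²+4·6³)/(24·5000) = -481/15000 rad
Load 2 — point force P=9 kN at a=5 m (b=L-a=5):
  θ_2 = -Pa(2L²-6Lx+3x²+a²)/(6LEI)  [x>a] = -9·5·(2·10²-6·10·6+3·6²+5²)/(6·10·5000) = 81/20000 rad
Load 3 — applied couple M₀=7 kN·m at a=4 m (b=L-a=6):
  θ_3 = (M₀x²/(2L)-M₀(x-a)+C₁)/EI  [x>a] with C₁=M₀(3b²-L²)/(6L)=14/15 = (7·6²/(2·10)-7·(6-4)+(14/15))/5000 = -7/75000 rad
Load 4 — triangular load w₀=19 kN/m (0→w₀ over full span):
  θ_4 = -w₀(7L⁴-30L²x²+15x⁴)/(360LEI) = -19·(7·10⁴-30·10²·6²+15·6⁴)/(360·10·5000) = 551/28125 rad
Superposition: θ = Σ θ_i = -7667/900000 rad ≈ -0.008519 rad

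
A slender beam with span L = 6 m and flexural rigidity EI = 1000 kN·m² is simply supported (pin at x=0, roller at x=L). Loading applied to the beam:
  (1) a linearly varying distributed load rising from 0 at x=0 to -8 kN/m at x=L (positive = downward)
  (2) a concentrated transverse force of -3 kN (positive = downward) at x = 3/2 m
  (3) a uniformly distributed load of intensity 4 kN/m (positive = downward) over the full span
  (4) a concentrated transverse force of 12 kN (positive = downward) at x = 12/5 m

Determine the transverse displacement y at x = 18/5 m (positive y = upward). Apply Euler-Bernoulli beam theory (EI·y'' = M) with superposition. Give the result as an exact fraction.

y(18/5) = -4676967/125000000 m

Load 1 — triangular load w₀=-8 kN/m (0→w₀ over full span):
  y_1 = -w₀x(7L⁴-10L²x²+3x⁴)/(360LEI) = -(-8)·(18/5)·(7·6⁴-10·6²·(18/5)²+3·(18/5)⁴)/(360·6·1000) = 127872/1953125 m
Load 2 — point force P=-3 kN at a=3/2 m (b=L-a=9/2):
  y_2 = -Pa(L-x)(2Lx-a²-x²)/(6LEI)  [x>a] = -(-3)·(3/2)·(6-(18/5))·(2·6·(18/5)-(3/2)²-(18/5)²)/(6·6·1000) = 8397/1000000 m
Load 3 — uniform load w=4 kN/m over full span:
  y_3 = -wx(L³-2Lx²+x³)/(24EI) = -4·(18/5)·(6³-2·6·(18/5)²+(18/5)³)/(24·1000) = -5022/78125 m
Load 4 — point force P=12 kN at a=12/5 m (b=L-a=18/5):
  y_4 = -Pa(L-x)(2Lx-a²-x²)/(6LEI)  [x>a] = -12·(12/5)·(6-(18/5))·(2·6·(18/5)-(12/5)²-(18/5)²)/(6·6·1000) = -3672/78125 m
Superposition: y = Σ y_i = -4676967/125000000 m ≈ -0.037416 m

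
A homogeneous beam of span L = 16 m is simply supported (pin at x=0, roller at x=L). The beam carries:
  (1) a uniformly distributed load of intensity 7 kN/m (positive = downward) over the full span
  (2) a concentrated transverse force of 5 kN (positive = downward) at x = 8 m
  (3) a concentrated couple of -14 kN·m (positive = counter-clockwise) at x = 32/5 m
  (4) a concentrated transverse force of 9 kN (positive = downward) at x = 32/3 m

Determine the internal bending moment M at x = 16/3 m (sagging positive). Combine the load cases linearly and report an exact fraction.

Load 1 — uniform load w=7 kN/m over full span:
  M_1 = wx(L-x)/2 = 7·(16/3)·(16-(16/3))/2 = 1792/9 kN·m
Load 2 — point force P=5 kN at a=8 m (b=L-a=8):
  M_2 = Pbx/L  [x≤a] = 5·8·(16/3)/16 = 40/3 kN·m
Load 3 — applied couple M₀=-14 kN·m at a=32/5 m (b=L-a=48/5):
  M_3 = M₀x/L  [x≤a] = (-14)·(16/3)/16 = -14/3 kN·m
Load 4 — point force P=9 kN at a=32/3 m (b=L-a=16/3):
  M_4 = Pbx/L  [x≤a] = 9·(16/3)·(16/3)/16 = 16 kN·m
Superposition: M = Σ M_i = 2014/9 kN·m ≈ 223.777778 kN·m

M(16/3) = 2014/9 kN·m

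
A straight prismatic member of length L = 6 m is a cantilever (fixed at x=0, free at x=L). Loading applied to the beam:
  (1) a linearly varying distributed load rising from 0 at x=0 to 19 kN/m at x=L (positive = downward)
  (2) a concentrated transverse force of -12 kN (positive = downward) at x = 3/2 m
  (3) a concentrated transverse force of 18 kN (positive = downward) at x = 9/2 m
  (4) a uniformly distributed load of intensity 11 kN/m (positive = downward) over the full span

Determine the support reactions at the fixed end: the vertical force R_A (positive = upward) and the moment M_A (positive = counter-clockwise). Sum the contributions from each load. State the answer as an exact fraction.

R_A = 129 kN, M_A = 489 kN·m

Load 1 — triangular load w₀=19 kN/m (0→w₀ over full span):
  R_A = w₀L/2 = 19·6/2 = 57 kN
  M_A = w₀L²/3 = 19·6²/3 = 228 kN·m
Load 2 — point force P=-12 kN at a=3/2 m (b=L-a=9/2):
  R_A = P = (-12) = -12 kN
  M_A = Pa = (-12)·(3/2) = -18 kN·m
Load 3 — point force P=18 kN at a=9/2 m (b=L-a=3/2):
  R_A = P = 18 kN
  M_A = Pa = 18·(9/2) = 81 kN·m
Load 4 — uniform load w=11 kN/m over full span:
  R_A = wL = 11·6 = 66 kN
  M_A = wL²/2 = 11·6²/2 = 198 kN·m
Superposition: R_A = 129 kN, M_A = 489 kN·m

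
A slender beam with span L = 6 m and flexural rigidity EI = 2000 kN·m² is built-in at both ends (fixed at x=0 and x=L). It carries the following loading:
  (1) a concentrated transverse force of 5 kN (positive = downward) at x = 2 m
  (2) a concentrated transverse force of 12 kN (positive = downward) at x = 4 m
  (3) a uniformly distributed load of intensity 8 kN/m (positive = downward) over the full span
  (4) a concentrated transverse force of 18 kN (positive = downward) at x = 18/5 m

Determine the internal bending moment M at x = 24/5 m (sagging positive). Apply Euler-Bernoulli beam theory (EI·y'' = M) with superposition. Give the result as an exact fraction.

M(24/5) = -5966/1875 kN·m

Load 1 — point force P=5 kN at a=2 m (b=L-a=4):
  M_1 = Pa²(a+3b)(L-x)/L³ - Pa²b/L²  [x>a] = 5·2²·(2+3·4)·(6-(24/5))/6³ - 5·2²·4/6² = -2/3 kN·m
Load 2 — point force P=12 kN at a=4 m (b=L-a=2):
  M_2 = Pa²(a+3b)(L-x)/L³ - Pa²b/L²  [x>a] = 12·4²·(4+3·2)·(6-(24/5))/6³ - 12·4²·2/6² = 0 kN·m
Load 3 — uniform load w=8 kN/m over full span:
  M_3 = wLx/2 - wL²/12 - wx²/2 = 8·6·(24/5)/2 - 8·6²/12 - 8·(24/5)²/2 = -24/25 kN·m
Load 4 — point force P=18 kN at a=18/5 m (b=L-a=12/5):
  M_4 = Pa²(a+3b)(L-x)/L³ - Pa²b/L²  [x>a] = 18·(18/5)²·((18/5)+3·(12/5))·(6-(24/5))/6³ - 18·(18/5)²·(12/5)/6² = -972/625 kN·m
Superposition: M = Σ M_i = -5966/1875 kN·m ≈ -3.181867 kN·m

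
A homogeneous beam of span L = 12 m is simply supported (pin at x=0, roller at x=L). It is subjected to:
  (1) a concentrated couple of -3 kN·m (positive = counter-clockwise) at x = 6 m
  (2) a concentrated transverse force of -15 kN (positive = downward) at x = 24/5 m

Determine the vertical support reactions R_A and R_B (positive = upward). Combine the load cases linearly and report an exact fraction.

R_A = -37/4 kN, R_B = -23/4 kN

Load 1 — applied couple M₀=-3 kN·m at a=6 m (b=L-a=6):
  R_A = M₀/L = (-3)/12 = -1/4 kN
  R_B = -M₀/L = -(-3)/12 = 1/4 kN
Load 2 — point force P=-15 kN at a=24/5 m (b=L-a=36/5):
  R_A = Pb/L = (-15)·(36/5)/12 = -9 kN
  R_B = Pa/L = (-15)·(24/5)/12 = -6 kN
Superposition: R_A = -37/4 kN, R_B = -23/4 kN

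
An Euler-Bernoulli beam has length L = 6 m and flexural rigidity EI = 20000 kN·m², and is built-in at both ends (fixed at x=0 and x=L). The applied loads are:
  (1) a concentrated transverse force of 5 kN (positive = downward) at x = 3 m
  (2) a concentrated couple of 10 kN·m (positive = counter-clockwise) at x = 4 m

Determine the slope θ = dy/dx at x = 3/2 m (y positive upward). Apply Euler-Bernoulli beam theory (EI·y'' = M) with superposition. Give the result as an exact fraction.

Load 1 — point force P=5 kN at a=3 m (b=L-a=3):
  θ_1 = -Pb²x(2aL-(3a+b)x)/(2L³EI)  [x≤a] = -5·3²·(3/2)·(2·3·6-(3·3+3)·(3/2))/(2·6³·20000) = -9/64000 rad
Load 2 — applied couple M₀=10 kN·m at a=4 m (b=L-a=2):
  θ_2 = (R_Ax²/2 - M_Ax)/EI  [x≤a] with R_A=20/9, M_A=10/3 = ((20/9)·(3/2)²/2 - (10/3)·(3/2))/20000 = -1/8000 rad
Superposition: θ = Σ θ_i = -17/64000 rad ≈ -0.000266 rad

θ(3/2) = -17/64000 rad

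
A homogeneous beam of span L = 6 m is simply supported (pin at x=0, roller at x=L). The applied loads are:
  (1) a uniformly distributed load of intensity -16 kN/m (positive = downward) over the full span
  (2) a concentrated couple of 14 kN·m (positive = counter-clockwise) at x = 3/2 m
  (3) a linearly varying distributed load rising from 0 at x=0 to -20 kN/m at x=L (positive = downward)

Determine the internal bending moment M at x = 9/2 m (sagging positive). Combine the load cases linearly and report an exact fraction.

Load 1 — uniform load w=-16 kN/m over full span:
  M_1 = wx(L-x)/2 = (-16)·(9/2)·(6-(9/2))/2 = -54 kN·m
Load 2 — applied couple M₀=14 kN·m at a=3/2 m (b=L-a=9/2):
  M_2 = M₀x/L - M₀  [x>a] = 14·(9/2)/6 - 14 = -7/2 kN·m
Load 3 — triangular load w₀=-20 kN/m (0→w₀ over full span):
  M_3 = w₀Lx/6 - w₀x³/(6L) = (-20)·6·(9/2)/6 - (-20)·(9/2)³/(6·6) = -315/8 kN·m
Superposition: M = Σ M_i = -775/8 kN·m ≈ -96.875000 kN·m

M(9/2) = -775/8 kN·m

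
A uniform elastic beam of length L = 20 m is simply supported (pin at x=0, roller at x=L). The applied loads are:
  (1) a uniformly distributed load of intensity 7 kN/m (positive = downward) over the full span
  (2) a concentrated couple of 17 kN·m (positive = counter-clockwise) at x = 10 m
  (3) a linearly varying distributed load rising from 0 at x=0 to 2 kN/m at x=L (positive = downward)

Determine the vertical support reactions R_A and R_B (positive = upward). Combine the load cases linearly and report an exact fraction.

R_A = 4651/60 kN, R_B = 4949/60 kN

Load 1 — uniform load w=7 kN/m over full span:
  R_A = wL/2 = 7·20/2 = 70 kN
  R_B = wL/2 = 7·20/2 = 70 kN
Load 2 — applied couple M₀=17 kN·m at a=10 m (b=L-a=10):
  R_A = M₀/L = 17/20 kN
  R_B = -M₀/L = -17/20 kN
Load 3 — triangular load w₀=2 kN/m (0→w₀ over full span):
  R_A = w₀L/6 = 2·20/6 = 20/3 kN
  R_B = w₀L/3 = 2·20/3 = 40/3 kN
Superposition: R_A = 4651/60 kN, R_B = 4949/60 kN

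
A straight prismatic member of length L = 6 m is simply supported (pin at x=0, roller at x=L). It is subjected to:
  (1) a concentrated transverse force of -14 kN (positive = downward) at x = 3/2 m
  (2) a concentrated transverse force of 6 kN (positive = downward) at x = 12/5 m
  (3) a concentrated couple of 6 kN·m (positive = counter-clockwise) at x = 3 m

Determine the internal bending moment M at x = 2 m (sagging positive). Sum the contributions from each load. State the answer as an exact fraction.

M(2) = -24/5 kN·m

Load 1 — point force P=-14 kN at a=3/2 m (b=L-a=9/2):
  M_1 = Pa(L-x)/L  [x>a] = (-14)·(3/2)·(6-2)/6 = -14 kN·m
Load 2 — point force P=6 kN at a=12/5 m (b=L-a=18/5):
  M_2 = Pbx/L  [x≤a] = 6·(18/5)·2/6 = 36/5 kN·m
Load 3 — applied couple M₀=6 kN·m at a=3 m (b=L-a=3):
  M_3 = M₀x/L  [x≤a] = 6·2/6 = 2 kN·m
Superposition: M = Σ M_i = -24/5 kN·m ≈ -4.800000 kN·m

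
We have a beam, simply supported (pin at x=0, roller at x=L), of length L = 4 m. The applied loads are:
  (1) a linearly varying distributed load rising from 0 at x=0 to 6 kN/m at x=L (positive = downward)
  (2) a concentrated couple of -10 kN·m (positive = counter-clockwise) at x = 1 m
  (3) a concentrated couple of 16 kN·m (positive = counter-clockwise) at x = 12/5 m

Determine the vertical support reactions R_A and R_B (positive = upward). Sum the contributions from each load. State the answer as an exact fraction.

R_A = 11/2 kN, R_B = 13/2 kN

Load 1 — triangular load w₀=6 kN/m (0→w₀ over full span):
  R_A = w₀L/6 = 6·4/6 = 4 kN
  R_B = w₀L/3 = 6·4/3 = 8 kN
Load 2 — applied couple M₀=-10 kN·m at a=1 m (b=L-a=3):
  R_A = M₀/L = (-10)/4 = -5/2 kN
  R_B = -M₀/L = -(-10)/4 = 5/2 kN
Load 3 — applied couple M₀=16 kN·m at a=12/5 m (b=L-a=8/5):
  R_A = M₀/L = 16/4 = 4 kN
  R_B = -M₀/L = -16/4 = -4 kN
Superposition: R_A = 11/2 kN, R_B = 13/2 kN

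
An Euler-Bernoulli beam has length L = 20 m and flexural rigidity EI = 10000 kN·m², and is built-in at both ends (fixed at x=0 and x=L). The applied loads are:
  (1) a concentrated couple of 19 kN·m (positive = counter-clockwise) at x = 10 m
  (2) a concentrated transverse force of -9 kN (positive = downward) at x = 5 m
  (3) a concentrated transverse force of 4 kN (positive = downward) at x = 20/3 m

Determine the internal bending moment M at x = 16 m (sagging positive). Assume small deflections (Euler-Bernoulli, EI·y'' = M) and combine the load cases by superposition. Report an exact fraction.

Load 1 — applied couple M₀=19 kN·m at a=10 m (b=L-a=10):
  M_1 = R_Ax - M_A - M₀  [x>a] with R_A=57/40, M_A=19/4 = (57/40)·16 - (19/4) - 19 = -19/20 kN·m
Load 2 — point force P=-9 kN at a=5 m (b=L-a=15):
  M_2 = Pa²(a+3b)(L-x)/L³ - Pa²b/L²  [x>a] = (-9)·5²·(5+3·15)·(20-16)/20³ - (-9)·5²·15/20² = 45/16 kN·m
Load 3 — point force P=4 kN at a=20/3 m (b=L-a=40/3):
  M_3 = Pa²(a+3b)(L-x)/L³ - Pa²b/L²  [x>a] = 4·(20/3)²·((20/3)+3·(40/3))·(20-16)/20³ - 4·(20/3)²·(40/3)/20² = -16/9 kN·m
Superposition: M = Σ M_i = 61/720 kN·m ≈ 0.084722 kN·m

M(16) = 61/720 kN·m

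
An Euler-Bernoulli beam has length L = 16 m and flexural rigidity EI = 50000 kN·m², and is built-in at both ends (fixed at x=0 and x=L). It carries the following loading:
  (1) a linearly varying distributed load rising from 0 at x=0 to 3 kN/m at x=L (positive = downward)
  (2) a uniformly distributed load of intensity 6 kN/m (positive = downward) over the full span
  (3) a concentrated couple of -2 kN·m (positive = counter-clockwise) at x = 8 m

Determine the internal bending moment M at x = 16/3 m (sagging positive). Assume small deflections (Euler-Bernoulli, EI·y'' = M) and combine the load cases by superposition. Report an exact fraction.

Load 1 — triangular load w₀=3 kN/m (0→w₀ over full span):
  M_1 = 3w₀Lx/20 - w₀L²/30 - w₀x³/(6L) = 3·3·16·(16/3)/20 - 3·16²/30 - 3·(16/3)³/(6·16) = 1088/135 kN·m
Load 2 — uniform load w=6 kN/m over full span:
  M_2 = wLx/2 - wL²/12 - wx²/2 = 6·16·(16/3)/2 - 6·16²/12 - 6·(16/3)²/2 = 128/3 kN·m
Load 3 — applied couple M₀=-2 kN·m at a=8 m (b=L-a=8):
  M_3 = R_Ax - M_A  [x≤a] with R_A=-3/16, M_A=-1/2 = (-3/16)·(16/3) - (-1/2) = -1/2 kN·m
Superposition: M = Σ M_i = 13561/270 kN·m ≈ 50.225926 kN·m

M(16/3) = 13561/270 kN·m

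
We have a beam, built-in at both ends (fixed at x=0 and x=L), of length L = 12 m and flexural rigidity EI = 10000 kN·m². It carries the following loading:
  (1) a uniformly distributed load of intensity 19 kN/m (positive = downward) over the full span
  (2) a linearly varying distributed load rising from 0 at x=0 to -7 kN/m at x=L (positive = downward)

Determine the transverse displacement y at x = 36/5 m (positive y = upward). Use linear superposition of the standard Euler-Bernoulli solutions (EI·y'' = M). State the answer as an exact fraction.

Load 1 — uniform load w=19 kN/m over full span:
  y_1 = -wx²(L-x)²/(24EI) = -19·(36/5)²·(12-(36/5))²/(24·10000) = -36936/390625 m
Load 2 — triangular load w₀=-7 kN/m (0→w₀ over full span):
  y_2 = -w₀x²(L-x)²(x+2L)/(120LEI) = -(-7)·(36/5)²·(12-(36/5))²·((36/5)+2·12)/(120·12·10000) = 176904/9765625 m
Superposition: y = Σ y_i = -746496/9765625 m ≈ -0.076441 m

y(36/5) = -746496/9765625 m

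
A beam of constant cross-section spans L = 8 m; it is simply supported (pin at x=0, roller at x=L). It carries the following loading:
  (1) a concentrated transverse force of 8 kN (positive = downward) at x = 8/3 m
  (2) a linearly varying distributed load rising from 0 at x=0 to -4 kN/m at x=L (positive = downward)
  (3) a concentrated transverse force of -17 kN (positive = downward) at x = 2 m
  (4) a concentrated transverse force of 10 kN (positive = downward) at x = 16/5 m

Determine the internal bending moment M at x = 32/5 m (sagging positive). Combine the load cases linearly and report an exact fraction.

Load 1 — point force P=8 kN at a=8/3 m (b=L-a=16/3):
  M_1 = Pa(L-x)/L  [x>a] = 8·(8/3)·(8-(32/5))/8 = 64/15 kN·m
Load 2 — triangular load w₀=-4 kN/m (0→w₀ over full span):
  M_2 = w₀Lx/6 - w₀x³/(6L) = (-4)·8·(32/5)/6 - (-4)·(32/5)³/(6·8) = -1536/125 kN·m
Load 3 — point force P=-17 kN at a=2 m (b=L-a=6):
  M_3 = Pa(L-x)/L  [x>a] = (-17)·2·(8-(32/5))/8 = -34/5 kN·m
Load 4 — point force P=10 kN at a=16/5 m (b=L-a=24/5):
  M_4 = Pa(L-x)/L  [x>a] = 10·(16/5)·(8-(32/5))/8 = 32/5 kN·m
Superposition: M = Σ M_i = -3158/375 kN·m ≈ -8.421333 kN·m

M(32/5) = -3158/375 kN·m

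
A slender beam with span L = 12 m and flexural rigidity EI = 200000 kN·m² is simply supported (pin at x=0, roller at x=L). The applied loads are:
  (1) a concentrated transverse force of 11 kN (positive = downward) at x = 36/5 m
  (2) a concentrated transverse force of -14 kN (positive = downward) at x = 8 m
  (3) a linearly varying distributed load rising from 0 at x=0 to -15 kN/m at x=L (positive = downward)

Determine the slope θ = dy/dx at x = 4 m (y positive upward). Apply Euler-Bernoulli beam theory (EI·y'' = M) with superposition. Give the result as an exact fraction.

Load 1 — point force P=11 kN at a=36/5 m (b=L-a=24/5):
  θ_1 = -Pb(L²-b²-3x²)/(6LEI)  [x≤a] = -11·(24/5)·(12²-(24/5)²-3·4²)/(6·12·200000) = -209/781250 rad
Load 2 — point force P=-14 kN at a=8 m (b=L-a=4):
  θ_2 = -Pb(L²-b²-3x²)/(6LEI)  [x≤a] = -(-14)·4·(12²-4²-3·4²)/(6·12·200000) = 7/22500 rad
Load 3 — triangular load w₀=-15 kN/m (0→w₀ over full span):
  θ_3 = -w₀(7L⁴-30L²x²+15x⁴)/(360LEI) = -(-15)·(7·12⁴-30·12²·4²+15·4⁴)/(360·12·200000) = 13/9375 rad
Superposition: θ = Σ θ_i = 20113/14062500 rad ≈ 0.001430 rad

θ(4) = 20113/14062500 rad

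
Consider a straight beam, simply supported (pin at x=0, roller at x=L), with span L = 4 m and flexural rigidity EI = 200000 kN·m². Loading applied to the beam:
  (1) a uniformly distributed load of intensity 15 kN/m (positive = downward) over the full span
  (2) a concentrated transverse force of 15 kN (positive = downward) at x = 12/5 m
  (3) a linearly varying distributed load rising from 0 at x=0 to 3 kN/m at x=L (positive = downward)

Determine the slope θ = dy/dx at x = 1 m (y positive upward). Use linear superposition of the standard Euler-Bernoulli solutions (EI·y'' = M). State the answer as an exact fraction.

θ(1) = -97691/480000000 rad

Load 1 — uniform load w=15 kN/m over full span:
  θ_1 = -w(L³-6Lx²+4x³)/(24EI) = -15·(4³-6·4·1²+4·1³)/(24·200000) = -11/80000 rad
Load 2 — point force P=15 kN at a=12/5 m (b=L-a=8/5):
  θ_2 = -Pb(L²-b²-3x²)/(6LEI)  [x≤a] = -15·(8/5)·(4²-(8/5)²-3·1²)/(6·4·200000) = -261/5000000 rad
Load 3 — triangular load w₀=3 kN/m (0→w₀ over full span):
  θ_3 = -w₀(7L⁴-30L²x²+15x⁴)/(360LEI) = -3·(7·4⁴-30·4²·1²+15·1⁴)/(360·4·200000) = -1327/96000000 rad
Superposition: θ = Σ θ_i = -97691/480000000 rad ≈ -0.000204 rad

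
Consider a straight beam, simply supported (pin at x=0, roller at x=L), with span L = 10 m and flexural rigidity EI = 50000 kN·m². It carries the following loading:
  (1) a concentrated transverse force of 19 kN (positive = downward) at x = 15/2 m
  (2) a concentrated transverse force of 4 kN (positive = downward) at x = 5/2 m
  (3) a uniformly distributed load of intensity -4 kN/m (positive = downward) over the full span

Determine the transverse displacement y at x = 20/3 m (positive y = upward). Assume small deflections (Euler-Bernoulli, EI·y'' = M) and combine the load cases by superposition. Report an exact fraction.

Load 1 — point force P=19 kN at a=15/2 m (b=L-a=5/2):
  y_1 = -Pbx(L²-b²-x²)/(6LEI)  [x≤a] = -19·(5/2)·(20/3)·(10²-(5/2)²-(20/3)²)/(6·10·50000) = -1349/259200 m
Load 2 — point force P=4 kN at a=5/2 m (b=L-a=15/2):
  y_2 = -Pa(L-x)(2Lx-a²-x²)/(6LEI)  [x>a] = -4·(5/2)·(10-(20/3))·(2·10·(20/3)-(5/2)²-(20/3)²)/(6·10·50000) = -119/129600 m
Load 3 — uniform load w=-4 kN/m over full span:
  y_3 = -wx(L³-2Lx²+x³)/(24EI) = -(-4)·(20/3)·(10³-2·10·(20/3)²+(20/3)³)/(24·50000) = 11/1215 m
Superposition: y = Σ y_i = 2279/777600 m ≈ 0.002931 m

y(20/3) = 2279/777600 m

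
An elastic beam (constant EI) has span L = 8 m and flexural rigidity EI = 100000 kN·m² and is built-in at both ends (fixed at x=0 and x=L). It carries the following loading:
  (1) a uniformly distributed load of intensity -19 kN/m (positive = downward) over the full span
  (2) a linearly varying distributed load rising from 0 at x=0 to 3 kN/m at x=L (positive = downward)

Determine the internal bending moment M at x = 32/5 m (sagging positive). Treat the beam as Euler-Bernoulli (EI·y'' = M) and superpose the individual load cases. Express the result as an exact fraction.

M(32/5) = 1616/375 kN·m

Load 1 — uniform load w=-19 kN/m over full span:
  M_1 = wLx/2 - wL²/12 - wx²/2 = (-19)·8·(32/5)/2 - (-19)·8²/12 - (-19)·(32/5)²/2 = 304/75 kN·m
Load 2 — triangular load w₀=3 kN/m (0→w₀ over full span):
  M_2 = 3w₀Lx/20 - w₀L²/30 - w₀x³/(6L) = 3·3·8·(32/5)/20 - 3·8²/30 - 3·(32/5)³/(6·8) = 32/125 kN·m
Superposition: M = Σ M_i = 1616/375 kN·m ≈ 4.309333 kN·m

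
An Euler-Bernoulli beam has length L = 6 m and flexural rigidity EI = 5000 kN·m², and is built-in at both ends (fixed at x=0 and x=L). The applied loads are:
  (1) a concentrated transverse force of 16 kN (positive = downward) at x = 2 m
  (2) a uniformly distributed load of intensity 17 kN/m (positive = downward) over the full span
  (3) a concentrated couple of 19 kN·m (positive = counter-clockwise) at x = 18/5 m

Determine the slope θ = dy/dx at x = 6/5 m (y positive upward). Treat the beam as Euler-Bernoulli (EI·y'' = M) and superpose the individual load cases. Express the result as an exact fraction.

θ(6/5) = -19651/2343750 rad

Load 1 — point force P=16 kN at a=2 m (b=L-a=4):
  θ_1 = -Pb²x(2aL-(3a+b)x)/(2L³EI)  [x≤a] = -16·4²·(6/5)·(2·2·6-(3·2+4)·(6/5))/(2·6³·5000) = -16/9375 rad
Load 2 — uniform load w=17 kN/m over full span:
  θ_2 = -wx(L-x)(L-2x)/(12EI) = -17·(6/5)·(6-(6/5))·(6-2·(6/5))/(12·5000) = -459/78125 rad
Load 3 — applied couple M₀=19 kN·m at a=18/5 m (b=L-a=12/5):
  θ_3 = (R_Ax²/2 - M_Ax)/EI  [x≤a] with R_A=114/25, M_A=152/25 = ((114/25)·(6/5)²/2 - (152/25)·(6/5))/5000 = -627/781250 rad
Superposition: θ = Σ θ_i = -19651/2343750 rad ≈ -0.008384 rad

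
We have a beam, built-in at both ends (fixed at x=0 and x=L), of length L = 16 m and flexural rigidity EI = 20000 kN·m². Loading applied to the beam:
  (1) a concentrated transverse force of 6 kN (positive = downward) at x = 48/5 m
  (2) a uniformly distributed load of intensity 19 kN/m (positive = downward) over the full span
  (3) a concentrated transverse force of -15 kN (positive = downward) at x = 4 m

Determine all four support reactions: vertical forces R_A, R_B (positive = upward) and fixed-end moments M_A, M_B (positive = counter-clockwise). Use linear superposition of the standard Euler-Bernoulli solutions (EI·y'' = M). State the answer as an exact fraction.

Load 1 — point force P=6 kN at a=48/5 m (b=L-a=32/5):
  R_A = Pb²(3a+b)/L³ = 6·(32/5)²·(3·(48/5)+(32/5))/16³ = 264/125 kN
  M_A = Pab²/L² = 6·(48/5)·(32/5)²/16² = 1152/125 kN·m
  R_B = Pa²(a+3b)/L³ = 6·(48/5)²·((48/5)+3·(32/5))/16³ = 486/125 kN
  M_B = -Pa²b/L² = -6·(48/5)²·(32/5)/16² = -1728/125 kN·m
Load 2 — uniform load w=19 kN/m over full span:
  R_A = wL/2 = 19·16/2 = 152 kN
  M_A = wL²/12 = 19·16²/12 = 1216/3 kN·m
  R_B = wL/2 = 19·16/2 = 152 kN
  M_B = -wL²/12 = -19·16²/12 = -1216/3 kN·m
Load 3 — point force P=-15 kN at a=4 m (b=L-a=12):
  R_A = Pb²(3a+b)/L³ = (-15)·12²·(3·4+12)/16³ = -405/32 kN
  M_A = Pab²/L² = (-15)·4·12²/16² = -135/4 kN·m
  R_B = Pa²(a+3b)/L³ = (-15)·4²·(4+3·12)/16³ = -75/32 kN
  M_B = -Pa²b/L² = -(-15)·4²·12/16² = 45/4 kN·m
Superposition: R_A = 565823/4000 kN, M_A = 571199/1500 kN·m, R_B = 614177/4000 kN, M_B = -611861/1500 kN·m

R_A = 565823/4000 kN, M_A = 571199/1500 kN·m, R_B = 614177/4000 kN, M_B = -611861/1500 kN·m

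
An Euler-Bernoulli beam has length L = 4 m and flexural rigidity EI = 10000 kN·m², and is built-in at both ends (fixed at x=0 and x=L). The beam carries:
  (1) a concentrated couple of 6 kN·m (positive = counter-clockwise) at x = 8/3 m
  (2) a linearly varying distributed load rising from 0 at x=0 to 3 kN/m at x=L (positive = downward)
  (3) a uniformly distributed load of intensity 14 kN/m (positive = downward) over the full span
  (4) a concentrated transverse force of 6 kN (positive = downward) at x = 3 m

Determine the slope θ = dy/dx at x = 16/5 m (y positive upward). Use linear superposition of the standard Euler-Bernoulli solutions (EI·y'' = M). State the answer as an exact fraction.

θ(16/5) = 6067/6250000 rad

Load 1 — applied couple M₀=6 kN·m at a=8/3 m (b=L-a=4/3):
  θ_1 = (R_Ax²/2 - M_Ax - M₀(x-a))/EI  [x>a] with R_A=2, M_A=2 = (2·(16/5)²/2 - 2·(16/5) - 6·((16/5)-(8/3)))/10000 = 1/15625 rad
Load 2 — triangular load w₀=3 kN/m (0→w₀ over full span):
  θ_2 = -w₀(2x(L-x)(L-2x)(x+2L)+x²(L-x)²)/(120LEI) = -3·(2·(16/5)·(4-(16/5))·(4-2·(16/5))·((16/5)+2·4)+(16/5)²·(4-(16/5))²)/(120·4·10000) = 32/390625 rad
Load 3 — uniform load w=14 kN/m over full span:
  θ_3 = -wx(L-x)(L-2x)/(12EI) = -14·(16/5)·(4-(16/5))·(4-2·(16/5))/(12·10000) = 56/78125 rad
Load 4 — point force P=6 kN at a=3 m (b=L-a=1):
  θ_4 = Pa²(L-x)(2bL-(3b+a)(L-x))/(2L³EI)  [x>a] = 6·3²·(4-(16/5))·(2·1·4-(3·1+3)·(4-(16/5)))/(2·4³·10000) = 27/250000 rad
Superposition: θ = Σ θ_i = 6067/6250000 rad ≈ 0.000971 rad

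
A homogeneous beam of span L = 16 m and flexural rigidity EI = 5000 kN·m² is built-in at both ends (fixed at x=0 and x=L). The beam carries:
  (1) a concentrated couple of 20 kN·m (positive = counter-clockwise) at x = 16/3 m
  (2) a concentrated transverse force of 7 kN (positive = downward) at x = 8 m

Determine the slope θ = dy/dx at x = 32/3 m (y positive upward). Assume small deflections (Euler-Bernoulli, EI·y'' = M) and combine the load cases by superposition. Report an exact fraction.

θ(32/3) = 44/16875 rad

Load 1 — applied couple M₀=20 kN·m at a=16/3 m (b=L-a=32/3):
  θ_1 = (R_Ax²/2 - M_Ax - M₀(x-a))/EI  [x>a] with R_A=5/3, M_A=0 = ((5/3)·(32/3)²/2 - 0·(32/3) - 20·((32/3)-(16/3)))/5000 = -8/3375 rad
Load 2 — point force P=7 kN at a=8 m (b=L-a=8):
  θ_2 = Pa²(L-x)(2bL-(3b+a)(L-x))/(2L³EI)  [x>a] = 7·8²·(16-(32/3))·(2·8·16-(3·8+8)·(16-(32/3)))/(2·16³·5000) = 28/5625 rad
Superposition: θ = Σ θ_i = 44/16875 rad ≈ 0.002607 rad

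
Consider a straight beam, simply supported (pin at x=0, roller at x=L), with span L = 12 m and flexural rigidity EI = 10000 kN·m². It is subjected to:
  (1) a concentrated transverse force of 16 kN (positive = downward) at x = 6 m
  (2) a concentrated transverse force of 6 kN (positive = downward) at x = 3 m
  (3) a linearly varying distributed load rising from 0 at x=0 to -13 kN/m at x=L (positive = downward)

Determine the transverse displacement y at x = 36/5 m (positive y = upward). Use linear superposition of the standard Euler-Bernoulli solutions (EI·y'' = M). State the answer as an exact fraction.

Load 1 — point force P=16 kN at a=6 m (b=L-a=6):
  y_1 = -Pa(L-x)(2Lx-a²-x²)/(6LEI)  [x>a] = -16·6·(12-(36/5))·(2·12·(36/5)-6²-(36/5)²)/(6·12·10000) = -4248/78125 m
Load 2 — point force P=6 kN at a=3 m (b=L-a=9):
  y_2 = -Pa(L-x)(2Lx-a²-x²)/(6LEI)  [x>a] = -6·3·(12-(36/5))·(2·12·(36/5)-3²-(36/5)²)/(6·12·10000) = -8397/625000 m
Load 3 — triangular load w₀=-13 kN/m (0→w₀ over full span):
  y_3 = -w₀x(7L⁴-10L²x²+3x⁴)/(360LEI) = -(-13)·(36/5)·(7·12⁴-10·12²·(36/5)²+3·(36/5)⁴)/(360·12·10000) = 1662336/9765625 m
Superposition: y = Σ y_i = 8001063/78125000 m ≈ 0.102414 m

y(36/5) = 8001063/78125000 m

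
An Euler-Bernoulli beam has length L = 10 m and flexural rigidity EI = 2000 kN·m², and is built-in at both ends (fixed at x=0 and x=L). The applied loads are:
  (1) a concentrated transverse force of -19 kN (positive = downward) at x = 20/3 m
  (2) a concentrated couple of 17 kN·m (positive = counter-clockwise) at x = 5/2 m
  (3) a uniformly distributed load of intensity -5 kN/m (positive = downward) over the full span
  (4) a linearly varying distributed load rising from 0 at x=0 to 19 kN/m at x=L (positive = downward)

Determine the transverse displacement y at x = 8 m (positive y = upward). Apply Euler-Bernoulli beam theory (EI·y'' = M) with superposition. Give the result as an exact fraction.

y(8) = -235777/32400000 m

Load 1 — point force P=-19 kN at a=20/3 m (b=L-a=10/3):
  y_1 = -Pa²(L-x)²(3bL-(3b+a)(L-x))/(6L³EI)  [x>a] = -(-19)·(20/3)²·(10-8)²·(3·(10/3)·10-(3·(10/3)+(20/3))·(10-8))/(6·10³·2000) = 38/2025 m
Load 2 — applied couple M₀=17 kN·m at a=5/2 m (b=L-a=15/2):
  y_2 = (R_Ax³/6 - M_Ax²/2 - M₀(x-a)²/2)/EI  [x>a] with R_A=153/80, M_A=-51/16 = ((153/80)·8³/6 - (-51/16)·8²/2 - 17·(8-(5/2))²/2)/2000 = 323/80000 m
Load 3 — uniform load w=-5 kN/m over full span:
  y_3 = -wx²(L-x)²/(24EI) = -(-5)·8²·(10-8)²/(24·2000) = 2/75 m
Load 4 — triangular load w₀=19 kN/m (0→w₀ over full span):
  y_4 = -w₀x²(L-x)²(x+2L)/(120LEI) = -19·8²·(10-8)²·(8+2·10)/(120·10·2000) = -532/9375 m
Superposition: y = Σ y_i = -235777/32400000 m ≈ -0.007277 m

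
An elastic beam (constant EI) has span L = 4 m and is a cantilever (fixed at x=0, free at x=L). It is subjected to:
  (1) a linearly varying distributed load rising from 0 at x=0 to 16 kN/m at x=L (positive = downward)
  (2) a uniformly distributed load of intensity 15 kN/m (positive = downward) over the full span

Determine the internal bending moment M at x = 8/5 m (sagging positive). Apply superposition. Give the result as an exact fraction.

M(8/5) = -10008/125 kN·m

Load 1 — triangular load w₀=16 kN/m (0→w₀ over full span):
  M_1 = w₀Lx/2 - w₀L²/3 - w₀x³/(6L) = 16·4·(8/5)/2 - 16·4²/3 - 16·(8/5)³/(6·4) = -4608/125 kN·m
Load 2 — uniform load w=15 kN/m over full span:
  M_2 = -w(L-x)²/2 = -15·(4-(8/5))²/2 = -216/5 kN·m
Superposition: M = Σ M_i = -10008/125 kN·m ≈ -80.064000 kN·m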